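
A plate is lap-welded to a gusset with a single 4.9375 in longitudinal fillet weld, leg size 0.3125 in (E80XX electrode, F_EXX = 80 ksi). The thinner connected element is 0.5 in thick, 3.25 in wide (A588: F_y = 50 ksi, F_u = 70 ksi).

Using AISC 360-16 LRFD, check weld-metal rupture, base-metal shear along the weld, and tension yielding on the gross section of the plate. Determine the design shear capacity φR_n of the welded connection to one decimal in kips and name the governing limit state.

Weld metal: throat = 0.707×0.3125 = 0.22094 in, L = 4.9375 in. φR_n = 0.75 × 0.6 × 80 × 0.22094 × 4.9375 = 39.3 kips.
Base metal shear (0.5 in plate): yield φR_n = 1.0×0.6×50×0.5×4.9375 = 74.1 kips; rupture φR_n = 0.75×0.6×70×0.5×4.9375 = 77.8 kips; take 74.1 kips (yield).
Tension yield (gross): A_g = 3.25×0.5 = 1.625 in². φR_n = 0.90 × 50 × 1.625 = 73.1 kips.
Governing: min(39.3, 74.1, 73.1) = 39.3 kips → weld metal.

39.3 kips (weld metal governs)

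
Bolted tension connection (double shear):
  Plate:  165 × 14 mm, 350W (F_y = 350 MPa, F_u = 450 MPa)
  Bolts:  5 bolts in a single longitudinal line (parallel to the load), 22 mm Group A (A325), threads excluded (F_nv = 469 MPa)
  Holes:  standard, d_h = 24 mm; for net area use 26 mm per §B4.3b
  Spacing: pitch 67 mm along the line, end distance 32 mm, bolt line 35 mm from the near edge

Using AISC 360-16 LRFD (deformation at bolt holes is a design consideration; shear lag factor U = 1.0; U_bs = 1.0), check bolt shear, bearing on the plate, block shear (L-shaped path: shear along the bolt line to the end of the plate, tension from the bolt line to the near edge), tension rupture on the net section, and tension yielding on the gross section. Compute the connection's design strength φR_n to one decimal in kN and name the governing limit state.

622.8 kN (block shear governs)

Bolt shear: A_b = π(22)²/4 = 380.13 mm². φR_n = 0.75 × 469 × 380.13 × 5 × 2 = 1337.1 kN.
Bearing (14 mm plate, F_u = 450 MPa): end bolts L_c = 32 − 24/2 = 20, R_n = min(1.2×20×14×450, 2.4×22×14×450) = 151.2 kN/bolt; interior L_c = 67 − 24 = 43, R_n = 325.08 kN/bolt. φR_n = 0.75 × (1×151.2 + 4×325.08) = 1088.6 kN.
Block shear: shear path 1×[32+4×67] = 1×300 mm, A_gv = 4200, A_nv = 1×(300 − 4.5×26)×14 = 2562 mm²; tension to near edge: (35 − 0.5×26)×14 = 308 mm². R_n = min(0.6×450×2562, 0.6×350×4200) + 1.0×450×308 = min(691.74, 882) + 138.6 = 830.34 kN. φR_n = 0.75 × 830.34 = 622.8 kN.
Tension rupture (net): A_n = (165 − 1×26)×14 = 1946 mm² (U = 1.0, A_e = A_n). φR_n = 0.75 × 450 × 1946 = 656.8 kN.
Tension yield (gross): A_g = 165×14 = 2310 mm². φR_n = 0.90 × 350 × 2310 = 727.7 kN.
Governing: min(1337.1, 1088.6, 622.8, 656.8, 727.7) = 622.8 kN → block shear.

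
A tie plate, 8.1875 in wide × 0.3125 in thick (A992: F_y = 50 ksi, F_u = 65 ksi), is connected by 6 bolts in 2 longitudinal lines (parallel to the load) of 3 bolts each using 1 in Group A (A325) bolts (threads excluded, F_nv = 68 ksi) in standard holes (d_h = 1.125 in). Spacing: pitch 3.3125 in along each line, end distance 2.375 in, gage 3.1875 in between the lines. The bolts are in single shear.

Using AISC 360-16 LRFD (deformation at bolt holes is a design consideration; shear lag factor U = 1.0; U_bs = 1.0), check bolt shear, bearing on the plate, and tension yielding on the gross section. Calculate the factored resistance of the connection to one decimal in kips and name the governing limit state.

Bolt shear: A_b = π(1)²/4 = 0.7854 in². φR_n = 0.75 × 68 × 0.7854 × 6 × 1 = 240.3 kips.
Bearing (0.3125 in plate, F_u = 65 ksi): end bolts L_c = 2.375 − 1.125/2 = 1.8125, R_n = min(1.2×1.8125×0.3125×65, 2.4×1×0.3125×65) = 44.18 kips/bolt; interior L_c = 3.3125 − 1.125 = 2.1875, R_n = 48.75 kips/bolt. φR_n = 0.75 × (2×44.18 + 4×48.75) = 212.5 kips.
Tension yield (gross): A_g = 8.1875×0.3125 = 2.5586 in². φR_n = 0.90 × 50 × 2.5586 = 115.1 kips.
Governing: min(240.3, 212.5, 115.1) = 115.1 kips → gross-section yield.

115.1 kips (gross-section yield governs)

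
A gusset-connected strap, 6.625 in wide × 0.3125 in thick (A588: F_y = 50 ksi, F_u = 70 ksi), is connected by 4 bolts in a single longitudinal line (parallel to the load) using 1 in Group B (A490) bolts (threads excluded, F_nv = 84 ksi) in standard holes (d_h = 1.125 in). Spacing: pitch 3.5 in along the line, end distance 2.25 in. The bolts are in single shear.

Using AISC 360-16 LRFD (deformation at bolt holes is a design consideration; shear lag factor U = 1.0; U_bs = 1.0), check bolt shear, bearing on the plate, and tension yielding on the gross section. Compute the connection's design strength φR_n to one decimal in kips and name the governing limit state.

Bolt shear: A_b = π(1)²/4 = 0.7854 in². φR_n = 0.75 × 84 × 0.7854 × 4 × 1 = 197.9 kips.
Bearing (0.3125 in plate, F_u = 70 ksi): end bolts L_c = 2.25 − 1.125/2 = 1.6875, R_n = min(1.2×1.6875×0.3125×70, 2.4×1×0.3125×70) = 44.297 kips/bolt; interior L_c = 3.5 − 1.125 = 2.375, R_n = 52.5 kips/bolt. φR_n = 0.75 × (1×44.297 + 3×52.5) = 151.3 kips.
Tension yield (gross): A_g = 6.625×0.3125 = 2.0703 in². φR_n = 0.90 × 50 × 2.0703 = 93.2 kips.
Governing: min(197.9, 151.3, 93.2) = 93.2 kips → gross-section yield.

93.2 kips (gross-section yield governs)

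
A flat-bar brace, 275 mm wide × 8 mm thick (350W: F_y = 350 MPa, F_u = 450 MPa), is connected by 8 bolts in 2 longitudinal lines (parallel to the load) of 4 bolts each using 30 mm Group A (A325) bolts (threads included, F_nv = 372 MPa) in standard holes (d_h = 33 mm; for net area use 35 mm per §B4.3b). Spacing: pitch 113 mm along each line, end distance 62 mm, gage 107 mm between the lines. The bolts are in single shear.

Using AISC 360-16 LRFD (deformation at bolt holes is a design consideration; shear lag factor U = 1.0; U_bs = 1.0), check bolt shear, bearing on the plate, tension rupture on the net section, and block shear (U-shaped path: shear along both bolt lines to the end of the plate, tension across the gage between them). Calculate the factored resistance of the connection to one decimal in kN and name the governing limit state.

Bolt shear: A_b = π(30)²/4 = 706.86 mm². φR_n = 0.75 × 372 × 706.86 × 8 × 1 = 1577.7 kN.
Bearing (8 mm plate, F_u = 450 MPa): end bolts L_c = 62 − 33/2 = 45.5, R_n = min(1.2×45.5×8×450, 2.4×30×8×450) = 196.56 kN/bolt; interior L_c = 113 − 33 = 80, R_n = 259.2 kN/bolt. φR_n = 0.75 × (2×196.56 + 6×259.2) = 1461.2 kN.
Tension rupture (net): A_n = (275 − 2×35)×8 = 1640 mm² (U = 1.0, A_e = A_n). φR_n = 0.75 × 450 × 1640 = 553.5 kN.
Block shear: shear path 2×[62+3×113] = 2×401 mm, A_gv = 6416, A_nv = 2×(401 − 3.5×35)×8 = 4456 mm²; tension across gage: (107 − 1×35)×8 = 576 mm². R_n = min(0.6×450×4456, 0.6×350×6416) + 1.0×450×576 = min(1203.1, 1347.4) + 259.2 = 1462.3 kN. φR_n = 0.75 × 1462.3 = 1096.7 kN.
Governing: min(1577.7, 1461.2, 553.5, 1096.7) = 553.5 kN → net-section rupture.

553.5 kN (net-section rupture governs)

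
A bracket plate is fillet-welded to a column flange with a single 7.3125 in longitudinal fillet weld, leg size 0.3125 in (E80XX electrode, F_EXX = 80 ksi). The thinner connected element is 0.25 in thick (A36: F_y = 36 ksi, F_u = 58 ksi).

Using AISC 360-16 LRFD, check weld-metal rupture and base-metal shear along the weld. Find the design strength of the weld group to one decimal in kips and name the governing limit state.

39.5 kips (base-metal shear governs)

Weld metal: throat = 0.707×0.3125 = 0.22094 in, L = 7.3125 in. φR_n = 0.75 × 0.6 × 80 × 0.22094 × 7.3125 = 58.2 kips.
Base metal shear (0.25 in plate): yield φR_n = 1.0×0.6×36×0.25×7.3125 = 39.5 kips; rupture φR_n = 0.75×0.6×58×0.25×7.3125 = 47.7 kips; take 39.5 kips (yield).
Governing: min(58.2, 39.5) = 39.5 kips → base-metal shear.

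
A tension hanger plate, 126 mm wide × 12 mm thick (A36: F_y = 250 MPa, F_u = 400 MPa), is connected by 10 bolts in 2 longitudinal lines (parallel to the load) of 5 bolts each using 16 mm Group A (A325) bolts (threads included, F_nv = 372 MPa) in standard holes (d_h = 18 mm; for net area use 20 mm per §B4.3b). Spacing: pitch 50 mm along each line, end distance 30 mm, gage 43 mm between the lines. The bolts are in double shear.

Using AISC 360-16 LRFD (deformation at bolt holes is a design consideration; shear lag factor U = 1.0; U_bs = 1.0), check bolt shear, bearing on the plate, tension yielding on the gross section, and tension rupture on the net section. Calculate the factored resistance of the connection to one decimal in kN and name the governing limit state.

Bolt shear: A_b = π(16)²/4 = 201.06 mm². φR_n = 0.75 × 372 × 201.06 × 10 × 2 = 1121.9 kN.
Bearing (12 mm plate, F_u = 400 MPa): end bolts L_c = 30 − 18/2 = 21, R_n = min(1.2×21×12×400, 2.4×16×12×400) = 120.96 kN/bolt; interior L_c = 50 − 18 = 32, R_n = 184.32 kN/bolt. φR_n = 0.75 × (2×120.96 + 8×184.32) = 1287.4 kN.
Tension yield (gross): A_g = 126×12 = 1512 mm². φR_n = 0.90 × 250 × 1512 = 340.2 kN.
Tension rupture (net): A_n = (126 − 2×20)×12 = 1032 mm² (U = 1.0, A_e = A_n). φR_n = 0.75 × 400 × 1032 = 309.6 kN.
Governing: min(1121.9, 1287.4, 340.2, 309.6) = 309.6 kN → net-section rupture.

309.6 kN (net-section rupture governs)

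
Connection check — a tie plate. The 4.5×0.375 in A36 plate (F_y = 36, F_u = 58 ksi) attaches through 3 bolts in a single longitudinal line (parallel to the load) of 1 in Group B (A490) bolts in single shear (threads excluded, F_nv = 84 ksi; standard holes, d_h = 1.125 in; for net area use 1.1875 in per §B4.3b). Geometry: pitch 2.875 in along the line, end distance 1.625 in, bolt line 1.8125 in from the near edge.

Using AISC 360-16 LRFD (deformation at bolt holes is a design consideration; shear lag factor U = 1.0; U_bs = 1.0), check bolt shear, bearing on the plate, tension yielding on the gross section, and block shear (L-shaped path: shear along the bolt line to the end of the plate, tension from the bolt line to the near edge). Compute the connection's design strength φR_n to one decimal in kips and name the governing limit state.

54.7 kips (gross-section yield governs)

Bolt shear: A_b = π(1)²/4 = 0.7854 in². φR_n = 0.75 × 84 × 0.7854 × 3 × 1 = 148.4 kips.
Bearing (0.375 in plate, F_u = 58 ksi): end bolts L_c = 1.625 − 1.125/2 = 1.0625, R_n = min(1.2×1.0625×0.375×58, 2.4×1×0.375×58) = 27.731 kips/bolt; interior L_c = 2.875 − 1.125 = 1.75, R_n = 45.675 kips/bolt. φR_n = 0.75 × (1×27.731 + 2×45.675) = 89.3 kips.
Tension yield (gross): A_g = 4.5×0.375 = 1.6875 in². φR_n = 0.90 × 36 × 1.6875 = 54.7 kips.
Block shear: shear path 1×[1.625+2×2.875] = 1×7.375 in, A_gv = 2.7656, A_nv = 1×(7.375 − 2.5×1.1875)×0.375 = 1.6523 in²; tension to near edge: (1.8125 − 0.5×1.1875)×0.375 = 0.45703 in². R_n = min(0.6×58×1.6523, 0.6×36×2.7656) + 1.0×58×0.45703 = min(57.5, 59.737) + 26.508 = 84.008 kips. φR_n = 0.75 × 84.008 = 63.0 kips.
Governing: min(148.4, 89.3, 54.7, 63.0) = 54.7 kips → gross-section yield.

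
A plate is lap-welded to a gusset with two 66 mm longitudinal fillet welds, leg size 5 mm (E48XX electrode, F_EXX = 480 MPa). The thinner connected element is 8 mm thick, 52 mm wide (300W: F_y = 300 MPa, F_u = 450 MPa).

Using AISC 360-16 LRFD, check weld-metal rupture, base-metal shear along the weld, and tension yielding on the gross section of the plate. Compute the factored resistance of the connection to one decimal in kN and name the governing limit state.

100.8 kN (weld metal governs)

Weld metal: throat = 0.707×5 = 3.535 mm, L = 2×66 = 132 mm. φR_n = 0.75 × 0.6 × 480 × 3.535 × 132 = 100.8 kN.
Base metal shear (8 mm plate): yield φR_n = 1.0×0.6×300×8×132 = 190.1 kN; rupture φR_n = 0.75×0.6×450×8×132 = 213.8 kN; take 190.1 kN (yield).
Tension yield (gross): A_g = 52×8 = 416 mm². φR_n = 0.90 × 300 × 416 = 112.3 kN.
Governing: min(100.8, 190.1, 112.3) = 100.8 kN → weld metal.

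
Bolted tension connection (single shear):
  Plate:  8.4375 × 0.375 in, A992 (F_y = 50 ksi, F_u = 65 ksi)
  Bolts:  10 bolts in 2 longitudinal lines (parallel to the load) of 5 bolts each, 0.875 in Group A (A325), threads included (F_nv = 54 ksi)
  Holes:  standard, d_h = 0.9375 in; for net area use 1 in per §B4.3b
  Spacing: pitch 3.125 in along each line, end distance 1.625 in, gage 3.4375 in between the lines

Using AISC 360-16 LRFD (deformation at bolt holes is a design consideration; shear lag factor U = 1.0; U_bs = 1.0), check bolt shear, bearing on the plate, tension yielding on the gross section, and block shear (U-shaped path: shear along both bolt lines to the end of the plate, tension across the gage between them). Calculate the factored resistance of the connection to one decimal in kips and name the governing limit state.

Bolt shear: A_b = π(0.875)²/4 = 0.60132 in². φR_n = 0.75 × 54 × 0.60132 × 10 × 1 = 243.5 kips.
Bearing (0.375 in plate, F_u = 65 ksi): end bolts L_c = 1.625 − 0.9375/2 = 1.15625, R_n = min(1.2×1.15625×0.375×65, 2.4×0.875×0.375×65) = 33.82 kips/bolt; interior L_c = 3.125 − 0.9375 = 2.1875, R_n = 51.188 kips/bolt. φR_n = 0.75 × (2×33.82 + 8×51.188) = 357.9 kips.
Tension yield (gross): A_g = 8.4375×0.375 = 3.1641 in². φR_n = 0.90 × 50 × 3.1641 = 142.4 kips.
Block shear: shear path 2×[1.625+4×3.125] = 2×14.125 in, A_gv = 10.594, A_nv = 2×(14.125 − 4.5×1)×0.375 = 7.2188 in²; tension across gage: (3.4375 − 1×1)×0.375 = 0.91406 in². R_n = min(0.6×65×7.2188, 0.6×50×10.594) + 1.0×65×0.91406 = min(281.53, 317.82) + 59.414 = 340.94 kips. φR_n = 0.75 × 340.94 = 255.7 kips.
Governing: min(243.5, 357.9, 142.4, 255.7) = 142.4 kips → gross-section yield.

142.4 kips (gross-section yield governs)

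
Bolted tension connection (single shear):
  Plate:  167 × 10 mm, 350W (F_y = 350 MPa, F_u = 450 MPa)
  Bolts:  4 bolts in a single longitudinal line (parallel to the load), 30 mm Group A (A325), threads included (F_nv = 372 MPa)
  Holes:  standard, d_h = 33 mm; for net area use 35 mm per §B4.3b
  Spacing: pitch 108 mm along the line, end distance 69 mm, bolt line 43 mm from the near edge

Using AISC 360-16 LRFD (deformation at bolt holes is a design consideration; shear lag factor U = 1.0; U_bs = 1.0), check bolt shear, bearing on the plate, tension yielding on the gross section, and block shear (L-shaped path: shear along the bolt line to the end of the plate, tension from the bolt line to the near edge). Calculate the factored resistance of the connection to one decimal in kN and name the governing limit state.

Bolt shear: A_b = π(30)²/4 = 706.86 mm². φR_n = 0.75 × 372 × 706.86 × 4 × 1 = 788.9 kN.
Bearing (10 mm plate, F_u = 450 MPa): end bolts L_c = 69 − 33/2 = 52.5, R_n = min(1.2×52.5×10×450, 2.4×30×10×450) = 283.5 kN/bolt; interior L_c = 108 − 33 = 75, R_n = 324 kN/bolt. φR_n = 0.75 × (1×283.5 + 3×324) = 941.6 kN.
Tension yield (gross): A_g = 167×10 = 1670 mm². φR_n = 0.90 × 350 × 1670 = 526.1 kN.
Block shear: shear path 1×[69+3×108] = 1×393 mm, A_gv = 3930, A_nv = 1×(393 − 3.5×35)×10 = 2705 mm²; tension to near edge: (43 − 0.5×35)×10 = 255 mm². R_n = min(0.6×450×2705, 0.6×350×3930) + 1.0×450×255 = min(730.35, 825.3) + 114.75 = 845.1 kN. φR_n = 0.75 × 845.1 = 633.8 kN.
Governing: min(788.9, 941.6, 526.1, 633.8) = 526.1 kN → gross-section yield.

526.1 kN (gross-section yield governs)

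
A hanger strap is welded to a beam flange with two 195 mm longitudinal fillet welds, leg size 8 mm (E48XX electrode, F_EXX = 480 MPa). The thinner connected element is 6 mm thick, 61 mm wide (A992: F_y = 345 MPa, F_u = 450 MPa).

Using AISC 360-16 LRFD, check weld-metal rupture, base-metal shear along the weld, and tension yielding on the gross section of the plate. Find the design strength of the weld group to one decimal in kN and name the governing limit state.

113.6 kN (gross-section yield governs)

Weld metal: throat = 0.707×8 = 5.656 mm, L = 2×195 = 390 mm. φR_n = 0.75 × 0.6 × 480 × 5.656 × 390 = 476.5 kN.
Base metal shear (6 mm plate): yield φR_n = 1.0×0.6×345×6×390 = 484.4 kN; rupture φR_n = 0.75×0.6×450×6×390 = 473.9 kN; take 473.9 kN (rupture).
Tension yield (gross): A_g = 61×6 = 366 mm². φR_n = 0.90 × 345 × 366 = 113.6 kN.
Governing: min(476.5, 473.9, 113.6) = 113.6 kN → gross-section yield.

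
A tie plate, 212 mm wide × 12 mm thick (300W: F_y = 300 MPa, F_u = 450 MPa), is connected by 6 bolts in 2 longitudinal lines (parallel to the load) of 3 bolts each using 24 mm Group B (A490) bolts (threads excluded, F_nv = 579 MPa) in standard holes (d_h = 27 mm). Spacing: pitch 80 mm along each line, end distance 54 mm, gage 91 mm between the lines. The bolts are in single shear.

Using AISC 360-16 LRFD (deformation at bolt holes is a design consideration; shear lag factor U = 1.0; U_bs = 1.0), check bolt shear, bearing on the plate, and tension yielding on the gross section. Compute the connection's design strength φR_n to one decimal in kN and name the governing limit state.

Bolt shear: A_b = π(24)²/4 = 452.39 mm². φR_n = 0.75 × 579 × 452.39 × 6 × 1 = 1178.7 kN.
Bearing (12 mm plate, F_u = 450 MPa): end bolts L_c = 54 − 27/2 = 40.5, R_n = min(1.2×40.5×12×450, 2.4×24×12×450) = 262.44 kN/bolt; interior L_c = 80 − 27 = 53, R_n = 311.04 kN/bolt. φR_n = 0.75 × (2×262.44 + 4×311.04) = 1326.8 kN.
Tension yield (gross): A_g = 212×12 = 2544 mm². φR_n = 0.90 × 300 × 2544 = 686.9 kN.
Governing: min(1178.7, 1326.8, 686.9) = 686.9 kN → gross-section yield.

686.9 kN (gross-section yield governs)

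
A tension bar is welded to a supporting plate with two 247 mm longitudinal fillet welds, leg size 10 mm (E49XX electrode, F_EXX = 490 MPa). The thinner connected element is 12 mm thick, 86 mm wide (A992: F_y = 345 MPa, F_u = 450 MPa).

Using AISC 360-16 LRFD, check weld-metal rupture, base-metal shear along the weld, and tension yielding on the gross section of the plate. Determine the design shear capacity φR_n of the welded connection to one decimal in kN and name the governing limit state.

320.4 kN (gross-section yield governs)

Weld metal: throat = 0.707×10 = 7.07 mm, L = 2×247 = 494 mm. φR_n = 0.75 × 0.6 × 490 × 7.07 × 494 = 770.1 kN.
Base metal shear (12 mm plate): yield φR_n = 1.0×0.6×345×12×494 = 1227.1 kN; rupture φR_n = 0.75×0.6×450×12×494 = 1200.4 kN; take 1200.4 kN (rupture).
Tension yield (gross): A_g = 86×12 = 1032 mm². φR_n = 0.90 × 345 × 1032 = 320.4 kN.
Governing: min(770.1, 1200.4, 320.4) = 320.4 kN → gross-section yield.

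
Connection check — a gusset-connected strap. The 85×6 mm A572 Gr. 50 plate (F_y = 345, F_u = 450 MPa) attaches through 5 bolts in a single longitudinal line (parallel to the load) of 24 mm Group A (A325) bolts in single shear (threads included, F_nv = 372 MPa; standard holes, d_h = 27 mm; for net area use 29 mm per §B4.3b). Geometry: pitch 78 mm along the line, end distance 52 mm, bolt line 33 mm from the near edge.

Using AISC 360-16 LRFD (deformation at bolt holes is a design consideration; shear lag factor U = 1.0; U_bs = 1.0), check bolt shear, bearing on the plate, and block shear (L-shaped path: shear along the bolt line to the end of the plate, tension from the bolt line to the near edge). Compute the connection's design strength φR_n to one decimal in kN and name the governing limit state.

321.2 kN (block shear governs)

Bolt shear: A_b = π(24)²/4 = 452.39 mm². φR_n = 0.75 × 372 × 452.39 × 5 × 1 = 631.1 kN.
Bearing (6 mm plate, F_u = 450 MPa): end bolts L_c = 52 − 27/2 = 38.5, R_n = min(1.2×38.5×6×450, 2.4×24×6×450) = 124.74 kN/bolt; interior L_c = 78 − 27 = 51, R_n = 155.52 kN/bolt. φR_n = 0.75 × (1×124.74 + 4×155.52) = 560.1 kN.
Block shear: shear path 1×[52+4×78] = 1×364 mm, A_gv = 2184, A_nv = 1×(364 − 4.5×29)×6 = 1401 mm²; tension to near edge: (33 − 0.5×29)×6 = 111 mm². R_n = min(0.6×450×1401, 0.6×345×2184) + 1.0×450×111 = min(378.27, 452.09) + 49.95 = 428.22 kN. φR_n = 0.75 × 428.22 = 321.2 kN.
Governing: min(631.1, 560.1, 321.2) = 321.2 kN → block shear.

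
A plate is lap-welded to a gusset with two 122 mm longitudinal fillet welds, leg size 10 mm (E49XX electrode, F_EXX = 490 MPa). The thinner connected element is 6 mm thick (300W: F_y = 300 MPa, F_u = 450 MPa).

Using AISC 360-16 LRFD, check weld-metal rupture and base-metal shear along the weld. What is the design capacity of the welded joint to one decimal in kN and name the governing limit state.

Weld metal: throat = 0.707×10 = 7.07 mm, L = 2×122 = 244 mm. φR_n = 0.75 × 0.6 × 490 × 7.07 × 244 = 380.4 kN.
Base metal shear (6 mm plate): yield φR_n = 1.0×0.6×300×6×244 = 263.5 kN; rupture φR_n = 0.75×0.6×450×6×244 = 296.5 kN; take 263.5 kN (yield).
Governing: min(380.4, 263.5) = 263.5 kN → base-metal shear.

263.5 kN (base-metal shear governs)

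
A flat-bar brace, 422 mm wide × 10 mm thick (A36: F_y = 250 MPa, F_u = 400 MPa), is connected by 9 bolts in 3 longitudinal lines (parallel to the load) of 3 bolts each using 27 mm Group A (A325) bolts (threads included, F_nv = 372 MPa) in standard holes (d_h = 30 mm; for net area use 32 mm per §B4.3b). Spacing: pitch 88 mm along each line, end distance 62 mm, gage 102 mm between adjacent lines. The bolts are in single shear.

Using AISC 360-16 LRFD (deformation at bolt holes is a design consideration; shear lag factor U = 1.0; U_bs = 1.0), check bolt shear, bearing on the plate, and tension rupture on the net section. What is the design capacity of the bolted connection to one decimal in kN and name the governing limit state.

Bolt shear: A_b = π(27)²/4 = 572.56 mm². φR_n = 0.75 × 372 × 572.56 × 9 × 1 = 1437.7 kN.
Bearing (10 mm plate, F_u = 400 MPa): end bolts L_c = 62 − 30/2 = 47, R_n = min(1.2×47×10×400, 2.4×27×10×400) = 225.6 kN/bolt; interior L_c = 88 − 30 = 58, R_n = 259.2 kN/bolt. φR_n = 0.75 × (3×225.6 + 6×259.2) = 1674.0 kN.
Tension rupture (net): A_n = (422 − 3×32)×10 = 3260 mm² (U = 1.0, A_e = A_n). φR_n = 0.75 × 400 × 3260 = 978.0 kN.
Governing: min(1437.7, 1674.0, 978.0) = 978.0 kN → net-section rupture.

978.0 kN (net-section rupture governs)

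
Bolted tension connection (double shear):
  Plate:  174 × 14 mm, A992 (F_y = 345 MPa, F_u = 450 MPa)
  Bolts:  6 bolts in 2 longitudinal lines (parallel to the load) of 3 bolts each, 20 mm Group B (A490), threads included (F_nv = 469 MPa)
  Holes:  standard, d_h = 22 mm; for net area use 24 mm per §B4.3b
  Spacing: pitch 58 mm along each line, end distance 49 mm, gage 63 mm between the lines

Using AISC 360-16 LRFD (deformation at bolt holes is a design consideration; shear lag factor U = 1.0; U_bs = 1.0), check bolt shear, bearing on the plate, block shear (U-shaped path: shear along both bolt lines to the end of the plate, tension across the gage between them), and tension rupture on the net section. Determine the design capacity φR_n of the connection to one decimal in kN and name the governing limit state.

Bolt shear: A_b = π(20)²/4 = 314.16 mm². φR_n = 0.75 × 469 × 314.16 × 6 × 2 = 1326.1 kN.
Bearing (14 mm plate, F_u = 450 MPa): end bolts L_c = 49 − 22/2 = 38, R_n = min(1.2×38×14×450, 2.4×20×14×450) = 287.28 kN/bolt; interior L_c = 58 − 22 = 36, R_n = 272.16 kN/bolt. φR_n = 0.75 × (2×287.28 + 4×272.16) = 1247.4 kN.
Block shear: shear path 2×[49+2×58] = 2×165 mm, A_gv = 4620, A_nv = 2×(165 − 2.5×24)×14 = 2940 mm²; tension across gage: (63 − 1×24)×14 = 546 mm². R_n = min(0.6×450×2940, 0.6×345×4620) + 1.0×450×546 = min(793.8, 956.34) + 245.7 = 1039.5 kN. φR_n = 0.75 × 1039.5 = 779.6 kN.
Tension rupture (net): A_n = (174 − 2×24)×14 = 1764 mm² (U = 1.0, A_e = A_n). φR_n = 0.75 × 450 × 1764 = 595.4 kN.
Governing: min(1326.1, 1247.4, 779.6, 595.4) = 595.4 kN → net-section rupture.

595.4 kN (net-section rupture governs)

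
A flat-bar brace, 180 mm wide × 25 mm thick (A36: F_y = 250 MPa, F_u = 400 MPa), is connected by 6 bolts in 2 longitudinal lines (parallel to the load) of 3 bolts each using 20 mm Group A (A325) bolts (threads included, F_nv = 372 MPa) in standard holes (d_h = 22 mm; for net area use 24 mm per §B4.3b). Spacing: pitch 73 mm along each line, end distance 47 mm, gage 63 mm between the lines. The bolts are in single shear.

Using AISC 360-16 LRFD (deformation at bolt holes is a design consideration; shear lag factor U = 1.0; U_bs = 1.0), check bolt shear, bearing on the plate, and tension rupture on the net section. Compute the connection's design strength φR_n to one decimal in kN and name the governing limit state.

Bolt shear: A_b = π(20)²/4 = 314.16 mm². φR_n = 0.75 × 372 × 314.16 × 6 × 1 = 525.9 kN.
Bearing (25 mm plate, F_u = 400 MPa): end bolts L_c = 47 − 22/2 = 36, R_n = min(1.2×36×25×400, 2.4×20×25×400) = 432 kN/bolt; interior L_c = 73 − 22 = 51, R_n = 480 kN/bolt. φR_n = 0.75 × (2×432 + 4×480) = 2088.0 kN.
Tension rupture (net): A_n = (180 − 2×24)×25 = 3300 mm² (U = 1.0, A_e = A_n). φR_n = 0.75 × 400 × 3300 = 990.0 kN.
Governing: min(525.9, 2088.0, 990.0) = 525.9 kN → bolt shear.

525.9 kN (bolt shear governs)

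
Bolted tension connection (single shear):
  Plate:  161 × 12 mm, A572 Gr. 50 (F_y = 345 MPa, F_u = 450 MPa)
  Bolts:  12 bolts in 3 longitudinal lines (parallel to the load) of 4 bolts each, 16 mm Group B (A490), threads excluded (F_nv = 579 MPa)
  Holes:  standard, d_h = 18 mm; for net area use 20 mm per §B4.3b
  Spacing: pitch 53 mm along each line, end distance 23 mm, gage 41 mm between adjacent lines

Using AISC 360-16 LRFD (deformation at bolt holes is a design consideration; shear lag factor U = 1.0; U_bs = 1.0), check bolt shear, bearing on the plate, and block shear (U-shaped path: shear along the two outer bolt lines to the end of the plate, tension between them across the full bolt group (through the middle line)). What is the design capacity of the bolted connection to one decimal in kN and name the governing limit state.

714.4 kN (block shear governs)

Bolt shear: A_b = π(16)²/4 = 201.06 mm². φR_n = 0.75 × 579 × 201.06 × 12 × 1 = 1047.7 kN.
Bearing (12 mm plate, F_u = 450 MPa): end bolts L_c = 23 − 18/2 = 14, R_n = min(1.2×14×12×450, 2.4×16×12×450) = 90.72 kN/bolt; interior L_c = 53 − 18 = 35, R_n = 207.36 kN/bolt. φR_n = 0.75 × (3×90.72 + 9×207.36) = 1603.8 kN.
Block shear: shear path 2×[23+3×53] = 2×182 mm, A_gv = 4368, A_nv = 2×(182 − 3.5×20)×12 = 2688 mm²; tension across gage: (82 − 2×20)×12 = 504 mm². R_n = min(0.6×450×2688, 0.6×345×4368) + 1.0×450×504 = min(725.76, 904.18) + 226.8 = 952.56 kN. φR_n = 0.75 × 952.56 = 714.4 kN.
Governing: min(1047.7, 1603.8, 714.4) = 714.4 kN → block shear.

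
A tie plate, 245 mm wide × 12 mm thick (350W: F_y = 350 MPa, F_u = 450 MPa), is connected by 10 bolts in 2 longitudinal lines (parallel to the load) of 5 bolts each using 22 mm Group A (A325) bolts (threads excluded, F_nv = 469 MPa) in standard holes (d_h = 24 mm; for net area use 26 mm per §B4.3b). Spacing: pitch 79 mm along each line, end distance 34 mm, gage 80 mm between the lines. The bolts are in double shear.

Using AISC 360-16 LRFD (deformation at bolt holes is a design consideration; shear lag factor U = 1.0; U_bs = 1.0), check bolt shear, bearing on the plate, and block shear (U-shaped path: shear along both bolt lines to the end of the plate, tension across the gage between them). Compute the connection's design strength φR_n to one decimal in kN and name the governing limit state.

Bolt shear: A_b = π(22)²/4 = 380.13 mm². φR_n = 0.75 × 469 × 380.13 × 10 × 2 = 2674.2 kN.
Bearing (12 mm plate, F_u = 450 MPa): end bolts L_c = 34 − 24/2 = 22, R_n = min(1.2×22×12×450, 2.4×22×12×450) = 142.56 kN/bolt; interior L_c = 79 − 24 = 55, R_n = 285.12 kN/bolt. φR_n = 0.75 × (2×142.56 + 8×285.12) = 1924.6 kN.
Block shear: shear path 2×[34+4×79] = 2×350 mm, A_gv = 8400, A_nv = 2×(350 − 4.5×26)×12 = 5592 mm²; tension across gage: (80 − 1×26)×12 = 648 mm². R_n = min(0.6×450×5592, 0.6×350×8400) + 1.0×450×648 = min(1509.8, 1764) + 291.6 = 1801.4 kN. φR_n = 0.75 × 1801.4 = 1351.1 kN.
Governing: min(2674.2, 1924.6, 1351.1) = 1351.1 kN → block shear.

1351.1 kN (block shear governs)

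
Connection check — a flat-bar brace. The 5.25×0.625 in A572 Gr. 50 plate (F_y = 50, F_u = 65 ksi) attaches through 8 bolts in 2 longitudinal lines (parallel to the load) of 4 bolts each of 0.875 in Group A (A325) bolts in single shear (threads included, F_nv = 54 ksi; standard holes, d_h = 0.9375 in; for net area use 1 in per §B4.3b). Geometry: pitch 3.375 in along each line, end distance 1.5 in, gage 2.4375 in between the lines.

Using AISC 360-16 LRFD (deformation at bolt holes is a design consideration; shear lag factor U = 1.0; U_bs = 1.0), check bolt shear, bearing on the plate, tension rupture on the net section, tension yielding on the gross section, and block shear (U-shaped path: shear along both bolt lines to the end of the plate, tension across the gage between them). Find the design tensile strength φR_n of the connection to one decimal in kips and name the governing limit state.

Bolt shear: A_b = π(0.875)²/4 = 0.60132 in². φR_n = 0.75 × 54 × 0.60132 × 8 × 1 = 194.8 kips.
Bearing (0.625 in plate, F_u = 65 ksi): end bolts L_c = 1.5 − 0.9375/2 = 1.03125, R_n = min(1.2×1.03125×0.625×65, 2.4×0.875×0.625×65) = 50.273 kips/bolt; interior L_c = 3.375 − 0.9375 = 2.4375, R_n = 85.313 kips/bolt. φR_n = 0.75 × (2×50.273 + 6×85.313) = 459.3 kips.
Tension rupture (net): A_n = (5.25 − 2×1)×0.625 = 2.0313 in² (U = 1.0, A_e = A_n). φR_n = 0.75 × 65 × 2.0313 = 99.0 kips.
Tension yield (gross): A_g = 5.25×0.625 = 3.2813 in². φR_n = 0.90 × 50 × 3.2813 = 147.7 kips.
Block shear: shear path 2×[1.5+3×3.375] = 2×11.625 in, A_gv = 14.531, A_nv = 2×(11.625 − 3.5×1)×0.625 = 10.156 in²; tension across gage: (2.4375 − 1×1)×0.625 = 0.89844 in². R_n = min(0.6×65×10.156, 0.6×50×14.531) + 1.0×65×0.89844 = min(396.08, 435.93) + 58.399 = 454.48 kips. φR_n = 0.75 × 454.48 = 340.9 kips.
Governing: min(194.8, 459.3, 99.0, 147.7, 340.9) = 99.0 kips → net-section rupture.

99.0 kips (net-section rupture governs)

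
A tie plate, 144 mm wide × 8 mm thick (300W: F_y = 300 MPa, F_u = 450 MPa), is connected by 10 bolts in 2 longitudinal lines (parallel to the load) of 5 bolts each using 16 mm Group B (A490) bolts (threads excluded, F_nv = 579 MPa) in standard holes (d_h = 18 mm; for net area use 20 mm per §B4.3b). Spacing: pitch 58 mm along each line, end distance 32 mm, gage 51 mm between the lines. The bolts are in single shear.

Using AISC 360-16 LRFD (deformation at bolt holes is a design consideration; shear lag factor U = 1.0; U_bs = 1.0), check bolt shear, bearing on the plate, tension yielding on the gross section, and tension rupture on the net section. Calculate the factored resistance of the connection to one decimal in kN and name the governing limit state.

Bolt shear: A_b = π(16)²/4 = 201.06 mm². φR_n = 0.75 × 579 × 201.06 × 10 × 1 = 873.1 kN.
Bearing (8 mm plate, F_u = 450 MPa): end bolts L_c = 32 − 18/2 = 23, R_n = min(1.2×23×8×450, 2.4×16×8×450) = 99.36 kN/bolt; interior L_c = 58 − 18 = 40, R_n = 138.24 kN/bolt. φR_n = 0.75 × (2×99.36 + 8×138.24) = 978.5 kN.
Tension yield (gross): A_g = 144×8 = 1152 mm². φR_n = 0.90 × 300 × 1152 = 311.0 kN.
Tension rupture (net): A_n = (144 − 2×20)×8 = 832 mm² (U = 1.0, A_e = A_n). φR_n = 0.75 × 450 × 832 = 280.8 kN.
Governing: min(873.1, 978.5, 311.0, 280.8) = 280.8 kN → net-section rupture.

280.8 kN (net-section rupture governs)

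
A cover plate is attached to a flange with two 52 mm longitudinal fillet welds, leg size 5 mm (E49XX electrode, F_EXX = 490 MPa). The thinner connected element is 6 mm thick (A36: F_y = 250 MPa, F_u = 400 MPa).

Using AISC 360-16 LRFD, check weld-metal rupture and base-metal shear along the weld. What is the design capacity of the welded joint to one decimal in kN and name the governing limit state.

81.1 kN (weld metal governs)

Weld metal: throat = 0.707×5 = 3.535 mm, L = 2×52 = 104 mm. φR_n = 0.75 × 0.6 × 490 × 3.535 × 104 = 81.1 kN.
Base metal shear (6 mm plate): yield φR_n = 1.0×0.6×250×6×104 = 93.6 kN; rupture φR_n = 0.75×0.6×400×6×104 = 112.3 kN; take 93.6 kN (yield).
Governing: min(81.1, 93.6) = 81.1 kN → weld metal.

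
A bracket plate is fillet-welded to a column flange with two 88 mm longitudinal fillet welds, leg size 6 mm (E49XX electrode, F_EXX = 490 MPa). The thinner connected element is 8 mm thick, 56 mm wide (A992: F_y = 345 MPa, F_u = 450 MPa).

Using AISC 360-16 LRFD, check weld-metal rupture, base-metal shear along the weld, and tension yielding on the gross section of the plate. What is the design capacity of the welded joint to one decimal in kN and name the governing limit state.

139.1 kN (gross-section yield governs)

Weld metal: throat = 0.707×6 = 4.242 mm, L = 2×88 = 176 mm. φR_n = 0.75 × 0.6 × 490 × 4.242 × 176 = 164.6 kN.
Base metal shear (8 mm plate): yield φR_n = 1.0×0.6×345×8×176 = 291.5 kN; rupture φR_n = 0.75×0.6×450×8×176 = 285.1 kN; take 285.1 kN (rupture).
Tension yield (gross): A_g = 56×8 = 448 mm². φR_n = 0.90 × 345 × 448 = 139.1 kN.
Governing: min(164.6, 285.1, 139.1) = 139.1 kN → gross-section yield.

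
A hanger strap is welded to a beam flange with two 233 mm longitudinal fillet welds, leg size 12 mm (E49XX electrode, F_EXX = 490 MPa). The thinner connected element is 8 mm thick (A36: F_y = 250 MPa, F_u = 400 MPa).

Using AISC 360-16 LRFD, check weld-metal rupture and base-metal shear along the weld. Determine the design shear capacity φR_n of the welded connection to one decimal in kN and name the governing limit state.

Weld metal: throat = 0.707×12 = 8.484 mm, L = 2×233 = 466 mm. φR_n = 0.75 × 0.6 × 490 × 8.484 × 466 = 871.8 kN.
Base metal shear (8 mm plate): yield φR_n = 1.0×0.6×250×8×466 = 559.2 kN; rupture φR_n = 0.75×0.6×400×8×466 = 671.0 kN; take 559.2 kN (yield).
Governing: min(871.8, 559.2) = 559.2 kN → base-metal shear.

559.2 kN (base-metal shear governs)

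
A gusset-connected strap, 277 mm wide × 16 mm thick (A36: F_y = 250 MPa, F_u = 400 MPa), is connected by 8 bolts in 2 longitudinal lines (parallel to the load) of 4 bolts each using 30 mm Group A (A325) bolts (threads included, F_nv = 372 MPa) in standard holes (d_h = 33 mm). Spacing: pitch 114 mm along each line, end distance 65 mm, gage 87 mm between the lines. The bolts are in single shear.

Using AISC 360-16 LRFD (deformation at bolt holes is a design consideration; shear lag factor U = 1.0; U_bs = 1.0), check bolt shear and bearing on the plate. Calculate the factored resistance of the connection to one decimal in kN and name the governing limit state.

1577.7 kN (bolt shear governs)

Bolt shear: A_b = π(30)²/4 = 706.86 mm². φR_n = 0.75 × 372 × 706.86 × 8 × 1 = 1577.7 kN.
Bearing (16 mm plate, F_u = 400 MPa): end bolts L_c = 65 − 33/2 = 48.5, R_n = min(1.2×48.5×16×400, 2.4×30×16×400) = 372.48 kN/bolt; interior L_c = 114 − 33 = 81, R_n = 460.8 kN/bolt. φR_n = 0.75 × (2×372.48 + 6×460.8) = 2632.3 kN.
Governing: min(1577.7, 2632.3) = 1577.7 kN → bolt shear.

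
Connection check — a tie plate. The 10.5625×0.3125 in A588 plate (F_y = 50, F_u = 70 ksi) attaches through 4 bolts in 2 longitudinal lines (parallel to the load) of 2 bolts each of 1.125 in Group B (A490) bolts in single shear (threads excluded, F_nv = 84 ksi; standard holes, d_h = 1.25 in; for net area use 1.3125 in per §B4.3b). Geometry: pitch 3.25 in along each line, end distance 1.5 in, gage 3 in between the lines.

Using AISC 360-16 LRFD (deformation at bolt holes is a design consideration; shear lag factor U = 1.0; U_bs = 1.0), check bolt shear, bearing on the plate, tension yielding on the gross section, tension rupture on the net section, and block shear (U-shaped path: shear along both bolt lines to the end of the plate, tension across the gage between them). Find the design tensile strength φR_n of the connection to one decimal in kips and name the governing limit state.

Bolt shear: A_b = π(1.125)²/4 = 0.99402 in². φR_n = 0.75 × 84 × 0.99402 × 4 × 1 = 250.5 kips.
Bearing (0.3125 in plate, F_u = 70 ksi): end bolts L_c = 1.5 − 1.25/2 = 0.875, R_n = min(1.2×0.875×0.3125×70, 2.4×1.125×0.3125×70) = 22.969 kips/bolt; interior L_c = 3.25 − 1.25 = 2, R_n = 52.5 kips/bolt. φR_n = 0.75 × (2×22.969 + 2×52.5) = 113.2 kips.
Tension yield (gross): A_g = 10.5625×0.3125 = 3.3008 in². φR_n = 0.90 × 50 × 3.3008 = 148.5 kips.
Tension rupture (net): A_n = (10.5625 − 2×1.3125)×0.3125 = 2.4805 in² (U = 1.0, A_e = A_n). φR_n = 0.75 × 70 × 2.4805 = 130.2 kips.
Block shear: shear path 2×[1.5+1×3.25] = 2×4.75 in, A_gv = 2.9688, A_nv = 2×(4.75 − 1.5×1.3125)×0.3125 = 1.7383 in²; tension across gage: (3 − 1×1.3125)×0.3125 = 0.52734 in². R_n = min(0.6×70×1.7383, 0.6×50×2.9688) + 1.0×70×0.52734 = min(73.009, 89.064) + 36.914 = 109.92 kips. φR_n = 0.75 × 109.92 = 82.4 kips.
Governing: min(250.5, 113.2, 148.5, 130.2, 82.4) = 82.4 kips → block shear.

82.4 kips (block shear governs)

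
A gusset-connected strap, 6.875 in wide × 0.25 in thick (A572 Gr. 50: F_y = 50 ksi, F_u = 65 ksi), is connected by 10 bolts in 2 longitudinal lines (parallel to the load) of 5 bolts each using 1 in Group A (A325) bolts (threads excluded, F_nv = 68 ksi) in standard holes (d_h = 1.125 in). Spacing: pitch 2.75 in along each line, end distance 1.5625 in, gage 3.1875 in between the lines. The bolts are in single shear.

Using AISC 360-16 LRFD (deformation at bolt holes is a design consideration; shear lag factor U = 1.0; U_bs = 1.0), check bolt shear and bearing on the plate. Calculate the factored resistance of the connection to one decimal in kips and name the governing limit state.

219.4 kips (bearing governs)

Bolt shear: A_b = π(1)²/4 = 0.7854 in². φR_n = 0.75 × 68 × 0.7854 × 10 × 1 = 400.6 kips.
Bearing (0.25 in plate, F_u = 65 ksi): end bolts L_c = 1.5625 − 1.125/2 = 1, R_n = min(1.2×1×0.25×65, 2.4×1×0.25×65) = 19.5 kips/bolt; interior L_c = 2.75 − 1.125 = 1.625, R_n = 31.688 kips/bolt. φR_n = 0.75 × (2×19.5 + 8×31.688) = 219.4 kips.
Governing: min(400.6, 219.4) = 219.4 kips → bearing.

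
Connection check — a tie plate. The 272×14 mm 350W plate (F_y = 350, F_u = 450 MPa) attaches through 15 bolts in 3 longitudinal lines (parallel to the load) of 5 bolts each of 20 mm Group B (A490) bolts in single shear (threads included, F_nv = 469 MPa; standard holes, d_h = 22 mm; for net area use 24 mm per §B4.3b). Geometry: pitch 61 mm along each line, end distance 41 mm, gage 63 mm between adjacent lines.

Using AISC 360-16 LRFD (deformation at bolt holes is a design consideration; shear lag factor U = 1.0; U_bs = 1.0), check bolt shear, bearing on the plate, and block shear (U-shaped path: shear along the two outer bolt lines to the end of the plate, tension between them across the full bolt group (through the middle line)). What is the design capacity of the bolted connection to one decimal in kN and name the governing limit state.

1372.1 kN (block shear governs)

Bolt shear: A_b = π(20)²/4 = 314.16 mm². φR_n = 0.75 × 469 × 314.16 × 15 × 1 = 1657.6 kN.
Bearing (14 mm plate, F_u = 450 MPa): end bolts L_c = 41 − 22/2 = 30, R_n = min(1.2×30×14×450, 2.4×20×14×450) = 226.8 kN/bolt; interior L_c = 61 − 22 = 39, R_n = 294.84 kN/bolt. φR_n = 0.75 × (3×226.8 + 12×294.84) = 3163.9 kN.
Block shear: shear path 2×[41+4×61] = 2×285 mm, A_gv = 7980, A_nv = 2×(285 − 4.5×24)×14 = 4956 mm²; tension across gage: (126 − 2×24)×14 = 1092 mm². R_n = min(0.6×450×4956, 0.6×350×7980) + 1.0×450×1092 = min(1338.1, 1675.8) + 491.4 = 1829.5 kN. φR_n = 0.75 × 1829.5 = 1372.1 kN.
Governing: min(1657.6, 3163.9, 1372.1) = 1372.1 kN → block shear.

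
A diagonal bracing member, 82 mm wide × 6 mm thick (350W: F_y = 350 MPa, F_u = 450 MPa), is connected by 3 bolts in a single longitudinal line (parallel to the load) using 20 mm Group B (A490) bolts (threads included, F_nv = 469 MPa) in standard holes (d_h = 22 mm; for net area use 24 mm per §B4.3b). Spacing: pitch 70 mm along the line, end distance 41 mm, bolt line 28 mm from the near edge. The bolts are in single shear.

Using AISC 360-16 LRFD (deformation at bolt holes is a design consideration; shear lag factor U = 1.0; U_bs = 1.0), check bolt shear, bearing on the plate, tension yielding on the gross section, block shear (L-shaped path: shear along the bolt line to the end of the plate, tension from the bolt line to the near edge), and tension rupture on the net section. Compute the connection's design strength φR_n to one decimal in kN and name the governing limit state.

117.5 kN (net-section rupture governs)

Bolt shear: A_b = π(20)²/4 = 314.16 mm². φR_n = 0.75 × 469 × 314.16 × 3 × 1 = 331.5 kN.
Bearing (6 mm plate, F_u = 450 MPa): end bolts L_c = 41 − 22/2 = 30, R_n = min(1.2×30×6×450, 2.4×20×6×450) = 97.2 kN/bolt; interior L_c = 70 − 22 = 48, R_n = 129.6 kN/bolt. φR_n = 0.75 × (1×97.2 + 2×129.6) = 267.3 kN.
Tension yield (gross): A_g = 82×6 = 492 mm². φR_n = 0.90 × 350 × 492 = 155.0 kN.
Block shear: shear path 1×[41+2×70] = 1×181 mm, A_gv = 1086, A_nv = 1×(181 − 2.5×24)×6 = 726 mm²; tension to near edge: (28 − 0.5×24)×6 = 96 mm². R_n = min(0.6×450×726, 0.6×350×1086) + 1.0×450×96 = min(196.02, 228.06) + 43.2 = 239.22 kN. φR_n = 0.75 × 239.22 = 179.4 kN.
Tension rupture (net): A_n = (82 − 1×24)×6 = 348 mm² (U = 1.0, A_e = A_n). φR_n = 0.75 × 450 × 348 = 117.5 kN.
Governing: min(331.5, 267.3, 155.0, 179.4, 117.5) = 117.5 kN → net-section rupture.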